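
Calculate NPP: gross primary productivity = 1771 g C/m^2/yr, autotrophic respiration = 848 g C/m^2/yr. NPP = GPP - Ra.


NPP = GPP - Ra = 1771 - 848 = 923 g C/m^2/yr

923 g C/m^2/yr


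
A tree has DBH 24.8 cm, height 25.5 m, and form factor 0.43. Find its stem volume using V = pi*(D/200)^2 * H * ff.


(D/200)^2 = (24.8/200)^2 = 0.124^2 = 0.015376
BA = 3.141593 * 0.015376 = 0.0483051 m^2
V = 0.0483051 * 25.5 * 0.43 = 0.529665 ≈ 0.530 m^3

0.530 m^3


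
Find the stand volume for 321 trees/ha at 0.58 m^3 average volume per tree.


V_stand = 321 * 0.58 = 186.18 ≈ 186.2 m^3/ha

186.2 m^3/ha


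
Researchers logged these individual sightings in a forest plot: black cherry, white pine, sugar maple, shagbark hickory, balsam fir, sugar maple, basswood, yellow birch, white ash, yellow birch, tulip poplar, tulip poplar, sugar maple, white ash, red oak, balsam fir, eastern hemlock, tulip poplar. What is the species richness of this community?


Total individuals logged = 18
Distinct species (count of individuals): black cherry (1), white pine (1), sugar maple (3), shagbark hickory (1), balsam fir (2), basswood (1), yellow birch (2), white ash (2), tulip poplar (3), red oak (1), eastern hemlock (1)
Species richness = number of distinct species = 11

11


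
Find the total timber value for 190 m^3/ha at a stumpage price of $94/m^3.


Value = 190 * 94 = $17860/ha

$17860/ha


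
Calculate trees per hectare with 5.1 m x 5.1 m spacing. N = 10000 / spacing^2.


N = 10000 / 5.1^2 = 10000 / 26.01 = 384.468 ≈ 384 trees/ha

384 trees/ha


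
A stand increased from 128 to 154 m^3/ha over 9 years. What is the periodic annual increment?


PAI = (V2 - V1) / period = (154 - 128) / 9 = 26 / 9 = 2.8889 ≈ 2.89 m^3/ha/yr

2.89 m^3/ha/yr


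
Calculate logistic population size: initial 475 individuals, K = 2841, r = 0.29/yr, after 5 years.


(K - N0)/N0 = (2841 - 475)/475 = 2366/475 = 4.98105
r*t = 0.29 * 5 = 1.45; exp(-1.45) = 0.234570
4.98105 * 0.234570 = 1.16840
1 + 1.16840 = 2.16840
N = 2841 / 2.16840 = 1310.18 ≈ 1310

1310


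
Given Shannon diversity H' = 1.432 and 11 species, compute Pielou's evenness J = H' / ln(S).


ln(11) = 2.39790
J = H' / ln(S) = 1.432 / 2.39790 = 0.597189 ≈ 0.5972

0.5972


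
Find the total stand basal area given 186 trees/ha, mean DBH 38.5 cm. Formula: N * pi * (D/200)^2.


(D/200)^2 = (38.5/200)^2 = 0.1925^2 = 0.03705625
Individual BA = 3.141593 * 0.03705625 = 0.116416 m^2
Stand BA = 186 * 0.116416 = 21.6534 ≈ 21.65 m^2/ha

21.65 m^2/ha


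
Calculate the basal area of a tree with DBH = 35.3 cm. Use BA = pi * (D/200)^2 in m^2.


D/200 = 35.3/200 = 0.1765 m
(D/200)^2 = 0.1765^2 = 0.03115225
BA = 3.141593 * 0.03115225 = 0.0978677 ≈ 0.0979 m^2

0.0979 m^2


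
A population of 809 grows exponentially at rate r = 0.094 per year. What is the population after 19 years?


r*t = 0.094 * 19 = 1.786
exp(1.786) = 5.96554
N = 809 * 5.96554 = 4826.12 ≈ 4826

4826


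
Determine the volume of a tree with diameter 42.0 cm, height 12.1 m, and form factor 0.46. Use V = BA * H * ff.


(D/200)^2 = (42.0/200)^2 = 0.21^2 = 0.0441
BA = 3.141593 * 0.0441 = 0.138544 m^2
V = 0.138544 * 12.1 * 0.46 = 0.771136 ≈ 0.771 m^3

0.771 m^3


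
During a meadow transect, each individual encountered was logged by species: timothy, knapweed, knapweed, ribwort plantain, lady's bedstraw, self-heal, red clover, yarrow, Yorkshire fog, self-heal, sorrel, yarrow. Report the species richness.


Total individuals logged = 12
Distinct species (count of individuals): timothy (1), knapweed (2), ribwort plantain (1), lady's bedstraw (1), self-heal (2), red clover (1), yarrow (2), Yorkshire fog (1), sorrel (1)
Species richness = number of distinct species = 9

9


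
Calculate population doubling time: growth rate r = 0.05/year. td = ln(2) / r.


td = ln(2) / 0.05 = 0.693147 / 0.05 = 13.8629 ≈ 13.9 years

13.9 years


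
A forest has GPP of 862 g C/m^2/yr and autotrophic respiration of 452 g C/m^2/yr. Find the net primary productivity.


NPP = GPP - Ra = 862 - 452 = 410 g C/m^2/yr

410 g C/m^2/yr


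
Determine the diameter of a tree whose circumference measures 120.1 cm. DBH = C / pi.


DBH = C / pi = 120.1 / 3.141593 = 38.2290 ≈ 38.23 cm

38.23 cm


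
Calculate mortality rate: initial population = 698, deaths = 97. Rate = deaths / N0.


Mortality rate = 97 / 698 = 0.138968 ≈ 0.1390

0.1390


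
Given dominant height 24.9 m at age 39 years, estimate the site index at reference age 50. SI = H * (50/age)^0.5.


50/39 = 1.28205
(1.28205)^0.5 = 1.13228
SI = 24.9 * 1.13228 = 28.1938 ≈ 28.2 m

28.2 m


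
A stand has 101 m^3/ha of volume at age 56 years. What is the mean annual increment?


MAI = 101 / 56 = 1.8036 ≈ 1.80 m^3/ha/yr

1.80 m^3/ha/yr


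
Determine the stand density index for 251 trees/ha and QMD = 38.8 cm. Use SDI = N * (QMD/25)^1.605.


QMD/25 = 38.8/25 = 1.552
(1.552)^1.605 = exp(1.605 * ln(1.552)) = exp(1.605 * 0.439544) = exp(0.705468) = 2.02479
SDI = 251 * 2.02479 = 508.222 ≈ 508

508


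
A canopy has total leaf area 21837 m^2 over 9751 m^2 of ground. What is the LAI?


LAI = 21837 / 9751 = 2.2395 ≈ 2.24

2.24


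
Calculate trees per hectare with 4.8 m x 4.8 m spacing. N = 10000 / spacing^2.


N = 10000 / 4.8^2 = 10000 / 23.04 = 434.028 ≈ 434 trees/ha

434 trees/ha


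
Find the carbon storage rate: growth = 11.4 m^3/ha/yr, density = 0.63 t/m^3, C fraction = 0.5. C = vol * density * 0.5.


C = 11.4 * 0.63 * 0.5 = 3.591 ≈ 3.59 t C/ha/yr

3.59 t C/ha/yr


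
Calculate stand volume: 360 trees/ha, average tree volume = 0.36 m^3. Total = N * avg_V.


V_stand = 360 * 0.36 = 129.6 m^3/ha

129.6 m^3/ha


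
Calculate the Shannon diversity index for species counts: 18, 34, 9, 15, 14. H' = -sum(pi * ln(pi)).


Total N = 18 + 34 + 9 + 15 + 14 = 90
Per-species terms:
  p = 18/90 = 0.200000; ln(p) = -1.609438; p*ln(p) = 0.200000 * (-1.609438) = -0.321888
  p = 34/90 = 0.377778; ln(p) = -0.973449; p*ln(p) = 0.377778 * (-0.973449) = -0.367748
  p = 9/90 = 0.100000; ln(p) = -2.302585; p*ln(p) = 0.100000 * (-2.302585) = -0.230259
  p = 15/90 = 0.166667; ln(p) = -1.791757; p*ln(p) = 0.166667 * (-1.791757) = -0.298627
  p = 14/90 = 0.155556; ln(p) = -1.860749; p*ln(p) = 0.155556 * (-1.860749) = -0.289451
sum(p*ln(p)) = (-0.321888) + (-0.367748) + (-0.230259) + (-0.298627) + (-0.289451) = -1.507973
H' = -(-1.507973) = 1.507973 ≈ 1.5080

1.5080


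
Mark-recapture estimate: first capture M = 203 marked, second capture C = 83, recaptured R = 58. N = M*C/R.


N = M * C / R = 203 * 83 / 58 = 16849 / 58 = 290.50 ≈ 291

291 individuals


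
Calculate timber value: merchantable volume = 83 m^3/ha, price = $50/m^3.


Value = 83 * 50 = $4150/ha

$4150/ha


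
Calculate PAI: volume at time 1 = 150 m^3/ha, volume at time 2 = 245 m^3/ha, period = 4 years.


PAI = (V2 - V1) / period = (245 - 150) / 4 = 95 / 4 = 23.75 m^3/ha/yr

23.75 m^3/ha/yr


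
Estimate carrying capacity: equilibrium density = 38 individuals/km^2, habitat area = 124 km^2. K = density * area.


K = 38 * 124 = 4712 individuals

4712 individuals


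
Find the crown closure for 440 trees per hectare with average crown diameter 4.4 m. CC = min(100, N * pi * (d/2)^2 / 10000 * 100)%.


(d/2)^2 = (4.4/2)^2 = 2.2^2 = 4.84
Crown area = 3.141593 * 4.84 = 15.2053 m^2
N * area / 10000 * 100 = 440 * 15.2053 / 10000 * 100 = 66.9033
CC = min(100, 66.9033) = 66.9033 ≈ 66.9%

66.9%


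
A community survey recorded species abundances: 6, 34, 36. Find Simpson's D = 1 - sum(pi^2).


Total N = 6 + 34 + 36 = 76
Per-species terms:
  p = 6/76 = 0.078947; p^2 = 0.078947^2 = 0.006233
  p = 34/76 = 0.447368; p^2 = 0.447368^2 = 0.200138
  p = 36/76 = 0.473684; p^2 = 0.473684^2 = 0.224377
sum(p^2) = 0.006233 + 0.200138 + 0.224377 = 0.430748
D = 1 - 0.430748 = 0.569252 ≈ 0.5693

0.5693


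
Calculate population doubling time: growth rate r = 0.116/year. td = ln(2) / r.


td = ln(2) / 0.116 = 0.693147 / 0.116 = 5.97541 ≈ 6.0 years

6.0 years


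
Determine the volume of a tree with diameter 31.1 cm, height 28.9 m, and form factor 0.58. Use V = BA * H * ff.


(D/200)^2 = (31.1/200)^2 = 0.1555^2 = 0.02418025
BA = 3.141593 * 0.02418025 = 0.0759645 m^2
V = 0.0759645 * 28.9 * 0.58 = 1.27332 ≈ 1.273 m^3

1.273 m^3


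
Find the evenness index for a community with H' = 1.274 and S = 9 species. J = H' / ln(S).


ln(9) = 2.19722
J = H' / ln(S) = 1.274 / 2.19722 = 0.579824 ≈ 0.5798

0.5798


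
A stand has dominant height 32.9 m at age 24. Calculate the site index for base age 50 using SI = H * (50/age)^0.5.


50/24 = 2.08333
(2.08333)^0.5 = 1.44337
SI = 32.9 * 1.44337 = 47.4869 ≈ 47.5 m

47.5 m


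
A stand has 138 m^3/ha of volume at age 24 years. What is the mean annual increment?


MAI = 138 / 24 = 5.75 m^3/ha/yr

5.75 m^3/ha/yr


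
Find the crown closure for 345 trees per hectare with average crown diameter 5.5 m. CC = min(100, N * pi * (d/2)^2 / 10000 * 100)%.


(d/2)^2 = (5.5/2)^2 = 2.75^2 = 7.5625
Crown area = 3.141593 * 7.5625 = 23.7583 m^2
N * area / 10000 * 100 = 345 * 23.7583 / 10000 * 100 = 81.9661
CC = min(100, 81.9661) = 81.9661 ≈ 82.0%

82.0%


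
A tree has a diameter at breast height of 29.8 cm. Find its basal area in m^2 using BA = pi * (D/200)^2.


D/200 = 29.8/200 = 0.149 m
(D/200)^2 = 0.149^2 = 0.022201
BA = 3.141593 * 0.022201 = 0.0697465 ≈ 0.0697 m^2

0.0697 m^2


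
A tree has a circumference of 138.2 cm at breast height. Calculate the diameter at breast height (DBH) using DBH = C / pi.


DBH = C / pi = 138.2 / 3.141593 = 43.9904 ≈ 43.99 cm

43.99 cm


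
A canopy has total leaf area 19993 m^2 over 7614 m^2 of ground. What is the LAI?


LAI = 19993 / 7614 = 2.6258 ≈ 2.63

2.63


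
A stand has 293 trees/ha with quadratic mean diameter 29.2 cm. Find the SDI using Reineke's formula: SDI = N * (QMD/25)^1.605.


QMD/25 = 29.2/25 = 1.168
(1.168)^1.605 = exp(1.605 * ln(1.168)) = exp(1.605 * 0.155293) = exp(0.249245) = 1.28306
SDI = 293 * 1.28306 = 375.937 ≈ 376

376


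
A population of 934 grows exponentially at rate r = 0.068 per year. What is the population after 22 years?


r*t = 0.068 * 22 = 1.496
exp(1.496) = 4.46380
N = 934 * 4.46380 = 4169.19 ≈ 4169

4169


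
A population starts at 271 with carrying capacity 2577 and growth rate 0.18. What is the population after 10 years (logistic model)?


(K - N0)/N0 = (2577 - 271)/271 = 2306/271 = 8.50923
r*t = 0.18 * 10 = 1.8; exp(-1.8) = 0.165299
8.50923 * 0.165299 = 1.40657
1 + 1.40657 = 2.40657
N = 2577 / 2.40657 = 1070.82 ≈ 1071

1071


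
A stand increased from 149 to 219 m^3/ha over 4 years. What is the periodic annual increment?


PAI = (V2 - V1) / period = (219 - 149) / 4 = 70 / 4 = 17.50 m^3/ha/yr

17.50 m^3/ha/yr


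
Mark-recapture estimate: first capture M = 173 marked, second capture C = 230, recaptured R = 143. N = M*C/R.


N = M * C / R = 173 * 230 / 143 = 39790 / 143 = 278.25 ≈ 278

278 individuals


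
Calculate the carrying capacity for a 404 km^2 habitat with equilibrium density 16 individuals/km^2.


K = 16 * 404 = 6464 individuals

6464 individuals


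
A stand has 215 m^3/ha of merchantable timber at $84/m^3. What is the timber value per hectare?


Value = 215 * 84 = $18060/ha

$18060/ha


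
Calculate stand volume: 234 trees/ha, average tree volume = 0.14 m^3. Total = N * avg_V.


V_stand = 234 * 0.14 = 32.76 ≈ 32.8 m^3/ha

32.8 m^3/ha


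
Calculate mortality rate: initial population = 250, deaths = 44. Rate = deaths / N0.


Mortality rate = 44 / 250 = 0.1760

0.1760


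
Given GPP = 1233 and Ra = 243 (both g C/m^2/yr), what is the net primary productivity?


NPP = GPP - Ra = 1233 - 243 = 990 g C/m^2/yr

990 g C/m^2/yr


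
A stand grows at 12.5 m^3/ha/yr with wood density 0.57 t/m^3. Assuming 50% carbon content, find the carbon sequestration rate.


C = 12.5 * 0.57 * 0.5 = 3.5625 ≈ 3.56 t C/ha/yr

3.56 t C/ha/yr


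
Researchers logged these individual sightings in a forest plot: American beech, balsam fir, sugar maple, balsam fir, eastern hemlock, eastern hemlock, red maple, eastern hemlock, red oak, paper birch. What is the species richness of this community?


Total individuals logged = 10
Distinct species (count of individuals): American beech (1), balsam fir (2), sugar maple (1), eastern hemlock (3), red maple (1), red oak (1), paper birch (1)
Species richness = number of distinct species = 7

7


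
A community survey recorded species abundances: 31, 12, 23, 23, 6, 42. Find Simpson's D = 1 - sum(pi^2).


Total N = 31 + 12 + 23 + 23 + 6 + 42 = 137
Per-species terms:
  p = 31/137 = 0.226277; p^2 = 0.226277^2 = 0.051201
  p = 12/137 = 0.087591; p^2 = 0.087591^2 = 0.007672
  p = 23/137 = 0.167883; p^2 = 0.167883^2 = 0.028185
  p = 23/137 = 0.167883; p^2 = 0.167883^2 = 0.028185
  p = 6/137 = 0.043796; p^2 = 0.043796^2 = 0.001918
  p = 42/137 = 0.306569; p^2 = 0.306569^2 = 0.093985
sum(p^2) = 0.051201 + 0.007672 + 0.028185 + 0.028185 + 0.001918 + 0.093985 = 0.211146
D = 1 - 0.211146 = 0.788854 ≈ 0.7889

0.7889


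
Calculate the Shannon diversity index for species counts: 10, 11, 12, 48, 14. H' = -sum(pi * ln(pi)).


Total N = 10 + 11 + 12 + 48 + 14 = 95
Per-species terms:
  p = 10/95 = 0.105263; ln(p) = -2.251293; p*ln(p) = 0.105263 * (-2.251293) = -0.236978
  p = 11/95 = 0.115789; ln(p) = -2.155986; p*ln(p) = 0.115789 * (-2.155986) = -0.249639
  p = 12/95 = 0.126316; ln(p) = -2.068969; p*ln(p) = 0.126316 * (-2.068969) = -0.261344
  p = 48/95 = 0.505263; ln(p) = -0.682676; p*ln(p) = 0.505263 * (-0.682676) = -0.344931
  p = 14/95 = 0.147368; ln(p) = -1.914822; p*ln(p) = 0.147368 * (-1.914822) = -0.282183
sum(p*ln(p)) = (-0.236978) + (-0.249639) + (-0.261344) + (-0.344931) + (-0.282183) = -1.375075
H' = -(-1.375075) = 1.375075 ≈ 1.3751

1.3751


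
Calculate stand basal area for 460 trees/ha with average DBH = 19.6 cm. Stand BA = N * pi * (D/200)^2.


(D/200)^2 = (19.6/200)^2 = 0.098^2 = 0.009604
Individual BA = 3.141593 * 0.009604 = 0.0301719 m^2
Stand BA = 460 * 0.0301719 = 13.8791 ≈ 13.88 m^2/ha

13.88 m^2/ha


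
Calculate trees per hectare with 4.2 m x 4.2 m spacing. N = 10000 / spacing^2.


N = 10000 / 4.2^2 = 10000 / 17.64 = 566.893 ≈ 567 trees/ha

567 trees/ha


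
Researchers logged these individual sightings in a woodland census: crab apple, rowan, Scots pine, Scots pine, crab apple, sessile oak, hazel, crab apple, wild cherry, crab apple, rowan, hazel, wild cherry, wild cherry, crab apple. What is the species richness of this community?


Total individuals logged = 15
Distinct species (count of individuals): crab apple (5), rowan (2), Scots pine (2), sessile oak (1), hazel (2), wild cherry (3)
Species richness = number of distinct species = 6

6


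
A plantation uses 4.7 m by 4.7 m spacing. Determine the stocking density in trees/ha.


N = 10000 / 4.7^2 = 10000 / 22.09 = 452.694 ≈ 453 trees/ha

453 trees/ha


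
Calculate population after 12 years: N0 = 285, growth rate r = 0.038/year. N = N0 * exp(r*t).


r*t = 0.038 * 12 = 0.456
exp(0.456) = 1.57775
N = 285 * 1.57775 = 449.659 ≈ 450

450


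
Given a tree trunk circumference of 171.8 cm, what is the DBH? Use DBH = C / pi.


DBH = C / pi = 171.8 / 3.141593 = 54.6856 ≈ 54.69 cm

54.69 cm


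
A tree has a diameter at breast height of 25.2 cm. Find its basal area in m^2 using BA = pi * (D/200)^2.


D/200 = 25.2/200 = 0.126 m
(D/200)^2 = 0.126^2 = 0.015876
BA = 3.141593 * 0.015876 = 0.0498759 ≈ 0.0499 m^2

0.0499 m^2


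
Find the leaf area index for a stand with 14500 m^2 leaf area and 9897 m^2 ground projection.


LAI = 14500 / 9897 = 1.4651 ≈ 1.47

1.47


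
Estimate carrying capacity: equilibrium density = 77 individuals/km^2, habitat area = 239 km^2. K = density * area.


K = 77 * 239 = 18403 individuals

18403 individuals


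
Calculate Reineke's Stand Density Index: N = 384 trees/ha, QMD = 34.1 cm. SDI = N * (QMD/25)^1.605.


QMD/25 = 34.1/25 = 1.364
(1.364)^1.605 = exp(1.605 * ln(1.364)) = exp(1.605 * 0.310422) = exp(0.498227) = 1.64580
SDI = 384 * 1.64580 = 631.987 ≈ 632

632


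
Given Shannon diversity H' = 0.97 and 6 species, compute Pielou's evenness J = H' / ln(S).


ln(6) = 1.79176
J = H' / ln(S) = 0.97 / 1.79176 = 0.541367 ≈ 0.5414

0.5414


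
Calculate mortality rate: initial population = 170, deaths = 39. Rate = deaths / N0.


Mortality rate = 39 / 170 = 0.229412 ≈ 0.2294

0.2294


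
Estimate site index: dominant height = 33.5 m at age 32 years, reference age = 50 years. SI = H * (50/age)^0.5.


50/32 = 1.56250
(1.56250)^0.5 = 1.25000
SI = 33.5 * 1.25000 = 41.8750 ≈ 41.9 m

41.9 m


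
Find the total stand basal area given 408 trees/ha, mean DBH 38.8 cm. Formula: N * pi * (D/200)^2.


(D/200)^2 = (38.8/200)^2 = 0.194^2 = 0.037636
Individual BA = 3.141593 * 0.037636 = 0.118237 m^2
Stand BA = 408 * 0.118237 = 48.2407 ≈ 48.24 m^2/ha

48.24 m^2/ha


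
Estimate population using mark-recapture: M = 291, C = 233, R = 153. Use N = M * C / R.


N = M * C / R = 291 * 233 / 153 = 67803 / 153 = 443.16 ≈ 443

443 individuals


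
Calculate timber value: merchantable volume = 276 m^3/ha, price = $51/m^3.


Value = 276 * 51 = $14076/ha

$14076/ha


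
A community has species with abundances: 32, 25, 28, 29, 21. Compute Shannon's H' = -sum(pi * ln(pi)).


Total N = 32 + 25 + 28 + 29 + 21 = 135
Per-species terms:
  p = 32/135 = 0.237037; ln(p) = -1.439539; p*ln(p) = 0.237037 * (-1.439539) = -0.341224
  p = 25/135 = 0.185185; ln(p) = -1.686400; p*ln(p) = 0.185185 * (-1.686400) = -0.312296
  p = 28/135 = 0.207407; ln(p) = -1.573072; p*ln(p) = 0.207407 * (-1.573072) = -0.326266
  p = 29/135 = 0.214815; ln(p) = -1.537978; p*ln(p) = 0.214815 * (-1.537978) = -0.330381
  p = 21/135 = 0.155556; ln(p) = -1.860749; p*ln(p) = 0.155556 * (-1.860749) = -0.289451
sum(p*ln(p)) = (-0.341224) + (-0.312296) + (-0.326266) + (-0.330381) + (-0.289451) = -1.599618
H' = -(-1.599618) = 1.599618 ≈ 1.5996

1.5996


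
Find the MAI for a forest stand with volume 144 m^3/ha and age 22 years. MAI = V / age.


MAI = 144 / 22 = 6.5455 ≈ 6.55 m^3/ha/yr

6.55 m^3/ha/yr


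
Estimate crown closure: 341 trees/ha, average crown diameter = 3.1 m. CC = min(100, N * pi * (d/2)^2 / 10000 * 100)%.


(d/2)^2 = (3.1/2)^2 = 1.55^2 = 2.4025
Crown area = 3.141593 * 2.4025 = 7.54768 m^2
N * area / 10000 * 100 = 341 * 7.54768 / 10000 * 100 = 25.7376
CC = min(100, 25.7376) = 25.7376 ≈ 25.7%

25.7%


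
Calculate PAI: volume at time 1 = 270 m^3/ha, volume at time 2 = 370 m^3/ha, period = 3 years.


PAI = (V2 - V1) / period = (370 - 270) / 3 = 100 / 3 = 33.3333 ≈ 33.33 m^3/ha/yr

33.33 m^3/ha/yr


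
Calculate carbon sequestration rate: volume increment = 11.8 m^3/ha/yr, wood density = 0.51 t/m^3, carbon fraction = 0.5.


C = 11.8 * 0.51 * 0.5 = 3.009 ≈ 3.01 t C/ha/yr

3.01 t C/ha/yr


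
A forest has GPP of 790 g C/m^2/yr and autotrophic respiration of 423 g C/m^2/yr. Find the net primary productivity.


NPP = GPP - Ra = 790 - 423 = 367 g C/m^2/yr

367 g C/m^2/yr


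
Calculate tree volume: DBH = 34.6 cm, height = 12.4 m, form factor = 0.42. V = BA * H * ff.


(D/200)^2 = (34.6/200)^2 = 0.173^2 = 0.029929
BA = 3.141593 * 0.029929 = 0.0940247 m^2
V = 0.0940247 * 12.4 * 0.42 = 0.489681 ≈ 0.490 m^3

0.490 m^3


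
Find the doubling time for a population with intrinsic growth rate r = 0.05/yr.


td = ln(2) / 0.05 = 0.693147 / 0.05 = 13.8629 ≈ 13.9 years

13.9 years


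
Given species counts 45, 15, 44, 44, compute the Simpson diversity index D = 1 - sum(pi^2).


Total N = 45 + 15 + 44 + 44 = 148
Per-species terms:
  p = 45/148 = 0.304054; p^2 = 0.304054^2 = 0.092449
  p = 15/148 = 0.101351; p^2 = 0.101351^2 = 0.010272
  p = 44/148 = 0.297297; p^2 = 0.297297^2 = 0.088386
  p = 44/148 = 0.297297; p^2 = 0.297297^2 = 0.088386
sum(p^2) = 0.092449 + 0.010272 + 0.088386 + 0.088386 = 0.279493
D = 1 - 0.279493 = 0.720507 ≈ 0.7205

0.7205


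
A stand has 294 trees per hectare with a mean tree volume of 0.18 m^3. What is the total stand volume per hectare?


V_stand = 294 * 0.18 = 52.92 ≈ 52.9 m^3/ha

52.9 m^3/ha


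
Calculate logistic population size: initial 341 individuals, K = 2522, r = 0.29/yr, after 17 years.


(K - N0)/N0 = (2522 - 341)/341 = 2181/341 = 6.39589
r*t = 0.29 * 17 = 4.93; exp(-4.93) = 0.00722650
6.39589 * 0.00722650 = 0.0462199
1 + 0.0462199 = 1.04622
N = 2522 / 1.04622 = 2410.58 ≈ 2411

2411


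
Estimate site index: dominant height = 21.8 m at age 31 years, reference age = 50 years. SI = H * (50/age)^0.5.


50/31 = 1.61290
(1.61290)^0.5 = 1.27000
SI = 21.8 * 1.27000 = 27.6860 ≈ 27.7 m

27.7 m


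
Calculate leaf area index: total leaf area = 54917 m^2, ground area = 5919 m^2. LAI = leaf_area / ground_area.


LAI = 54917 / 5919 = 9.2781 ≈ 9.28

9.28


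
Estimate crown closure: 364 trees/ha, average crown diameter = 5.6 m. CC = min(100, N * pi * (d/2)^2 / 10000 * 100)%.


(d/2)^2 = (5.6/2)^2 = 2.8^2 = 7.84
Crown area = 3.141593 * 7.84 = 24.6301 m^2
N * area / 10000 * 100 = 364 * 24.6301 / 10000 * 100 = 89.6536
CC = min(100, 89.6536) = 89.6536 ≈ 89.7%

89.7%


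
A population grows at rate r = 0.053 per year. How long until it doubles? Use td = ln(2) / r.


td = ln(2) / 0.053 = 0.693147 / 0.053 = 13.0782 ≈ 13.1 years

13.1 years


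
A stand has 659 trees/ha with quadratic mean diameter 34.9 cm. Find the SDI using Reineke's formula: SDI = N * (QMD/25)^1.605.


QMD/25 = 34.9/25 = 1.396
(1.396)^1.605 = exp(1.605 * ln(1.396)) = exp(1.605 * 0.333611) = exp(0.535446) = 1.70821
SDI = 659 * 1.70821 = 1125.71 ≈ 1126

1126


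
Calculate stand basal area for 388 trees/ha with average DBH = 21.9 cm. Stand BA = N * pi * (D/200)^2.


(D/200)^2 = (21.9/200)^2 = 0.1095^2 = 0.01199025
Individual BA = 3.141593 * 0.01199025 = 0.0376685 m^2
Stand BA = 388 * 0.0376685 = 14.6154 ≈ 14.62 m^2/ha

14.62 m^2/ha


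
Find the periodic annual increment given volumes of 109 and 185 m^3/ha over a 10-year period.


PAI = (V2 - V1) / period = (185 - 109) / 10 = 76 / 10 = 7.60 m^3/ha/yr

7.60 m^3/ha/yr


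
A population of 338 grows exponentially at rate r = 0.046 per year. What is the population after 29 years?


r*t = 0.046 * 29 = 1.334
exp(1.334) = 3.79620
N = 338 * 3.79620 = 1283.12 ≈ 1283

1283


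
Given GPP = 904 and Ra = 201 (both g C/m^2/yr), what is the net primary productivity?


NPP = GPP - Ra = 904 - 201 = 703 g C/m^2/yr

703 g C/m^2/yr


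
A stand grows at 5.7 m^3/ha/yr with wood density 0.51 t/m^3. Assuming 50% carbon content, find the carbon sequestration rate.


C = 5.7 * 0.51 * 0.5 = 1.4535 ≈ 1.45 t C/ha/yr

1.45 t C/ha/yr


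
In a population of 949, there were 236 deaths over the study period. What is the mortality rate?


Mortality rate = 236 / 949 = 0.248683 ≈ 0.2487

0.2487


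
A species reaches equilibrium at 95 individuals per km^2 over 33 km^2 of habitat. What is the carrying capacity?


K = 95 * 33 = 3135 individuals

3135 individuals


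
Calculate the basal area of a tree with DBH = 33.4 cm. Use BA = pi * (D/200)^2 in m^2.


D/200 = 33.4/200 = 0.167 m
(D/200)^2 = 0.167^2 = 0.027889
BA = 3.141593 * 0.027889 = 0.0876159 ≈ 0.0876 m^2

0.0876 m^2


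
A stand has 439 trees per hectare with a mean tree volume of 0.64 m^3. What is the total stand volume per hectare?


V_stand = 439 * 0.64 = 280.96 ≈ 281.0 m^3/ha

281.0 m^3/ha


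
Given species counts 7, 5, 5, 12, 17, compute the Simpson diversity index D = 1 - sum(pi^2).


Total N = 7 + 5 + 5 + 12 + 17 = 46
Per-species terms:
  p = 7/46 = 0.152174; p^2 = 0.152174^2 = 0.023157
  p = 5/46 = 0.108696; p^2 = 0.108696^2 = 0.011815
  p = 5/46 = 0.108696; p^2 = 0.108696^2 = 0.011815
  p = 12/46 = 0.260870; p^2 = 0.260870^2 = 0.068053
  p = 17/46 = 0.369565; p^2 = 0.369565^2 = 0.136578
sum(p^2) = 0.023157 + 0.011815 + 0.011815 + 0.068053 + 0.136578 = 0.251418
D = 1 - 0.251418 = 0.748582 ≈ 0.7486

0.7486


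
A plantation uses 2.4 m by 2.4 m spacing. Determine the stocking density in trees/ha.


N = 10000 / 2.4^2 = 10000 / 5.76 = 1736.11 ≈ 1736 trees/ha

1736 trees/ha


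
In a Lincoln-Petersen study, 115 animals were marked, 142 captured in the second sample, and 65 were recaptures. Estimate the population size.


N = M * C / R = 115 * 142 / 65 = 16330 / 65 = 251.23 ≈ 251

251 individuals


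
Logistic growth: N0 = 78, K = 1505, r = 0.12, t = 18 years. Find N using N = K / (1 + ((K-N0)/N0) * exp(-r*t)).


(K - N0)/N0 = (1505 - 78)/78 = 1427/78 = 18.2949
r*t = 0.12 * 18 = 2.16; exp(-2.16) = 0.115325
18.2949 * 0.115325 = 2.10986
1 + 2.10986 = 3.10986
N = 1505 / 3.10986 = 483.945 ≈ 484

484


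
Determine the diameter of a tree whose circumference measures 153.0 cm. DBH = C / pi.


DBH = C / pi = 153.0 / 3.141593 = 48.7014 ≈ 48.70 cm

48.70 cm


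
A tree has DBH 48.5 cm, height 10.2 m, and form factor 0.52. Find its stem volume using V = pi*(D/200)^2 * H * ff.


(D/200)^2 = (48.5/200)^2 = 0.2425^2 = 0.05880625
BA = 3.141593 * 0.05880625 = 0.184745 m^2
V = 0.184745 * 10.2 * 0.52 = 0.979887 ≈ 0.980 m^3

0.980 m^3


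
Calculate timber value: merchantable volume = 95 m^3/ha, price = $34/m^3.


Value = 95 * 34 = $3230/ha

$3230/ha


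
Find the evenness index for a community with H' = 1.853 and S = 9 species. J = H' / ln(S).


ln(9) = 2.19722
J = H' / ln(S) = 1.853 / 2.19722 = 0.843338 ≈ 0.8433

0.8433


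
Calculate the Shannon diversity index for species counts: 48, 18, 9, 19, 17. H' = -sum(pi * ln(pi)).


Total N = 48 + 18 + 9 + 19 + 17 = 111
Per-species terms:
  p = 48/111 = 0.432432; ln(p) = -0.838330; p*ln(p) = 0.432432 * (-0.838330) = -0.362521
  p = 18/111 = 0.162162; ln(p) = -1.819159; p*ln(p) = 0.162162 * (-1.819159) = -0.294998
  p = 9/111 = 0.081081; ln(p) = -2.512307; p*ln(p) = 0.081081 * (-2.512307) = -0.203700
  p = 19/111 = 0.171171; ln(p) = -1.765092; p*ln(p) = 0.171171 * (-1.765092) = -0.302133
  p = 17/111 = 0.153153; ln(p) = -1.876318; p*ln(p) = 0.153153 * (-1.876318) = -0.287364
sum(p*ln(p)) = (-0.362521) + (-0.294998) + (-0.203700) + (-0.302133) + (-0.287364) = -1.450716
H' = -(-1.450716) = 1.450716 ≈ 1.4507

1.4507


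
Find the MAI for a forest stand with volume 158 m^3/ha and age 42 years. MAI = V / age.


MAI = 158 / 42 = 3.7619 ≈ 3.76 m^3/ha/yr

3.76 m^3/ha/yr


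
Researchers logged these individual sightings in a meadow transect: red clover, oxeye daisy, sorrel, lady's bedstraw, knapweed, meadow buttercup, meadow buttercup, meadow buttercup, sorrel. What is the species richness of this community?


Total individuals logged = 9
Distinct species (count of individuals): red clover (1), oxeye daisy (1), sorrel (2), lady's bedstraw (1), knapweed (1), meadow buttercup (3)
Species richness = number of distinct species = 6

6


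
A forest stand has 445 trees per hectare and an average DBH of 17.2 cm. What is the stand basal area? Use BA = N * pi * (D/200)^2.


(D/200)^2 = (17.2/200)^2 = 0.086^2 = 0.007396
Individual BA = 3.141593 * 0.007396 = 0.0232352 m^2
Stand BA = 445 * 0.0232352 = 10.3397 ≈ 10.34 m^2/ha

10.34 m^2/ha


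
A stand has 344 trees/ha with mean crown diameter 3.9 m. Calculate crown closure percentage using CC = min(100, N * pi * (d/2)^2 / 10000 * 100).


(d/2)^2 = (3.9/2)^2 = 1.95^2 = 3.8025
Crown area = 3.141593 * 3.8025 = 11.9459 m^2
N * area / 10000 * 100 = 344 * 11.9459 / 10000 * 100 = 41.0939
CC = min(100, 41.0939) = 41.0939 ≈ 41.1%

41.1%


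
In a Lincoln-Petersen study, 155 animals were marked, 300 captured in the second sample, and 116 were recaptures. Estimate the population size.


N = M * C / R = 155 * 300 / 116 = 46500 / 116 = 400.86 ≈ 401

401 individuals


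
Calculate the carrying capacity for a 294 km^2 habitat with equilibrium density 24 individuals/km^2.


K = 24 * 294 = 7056 individuals

7056 individuals


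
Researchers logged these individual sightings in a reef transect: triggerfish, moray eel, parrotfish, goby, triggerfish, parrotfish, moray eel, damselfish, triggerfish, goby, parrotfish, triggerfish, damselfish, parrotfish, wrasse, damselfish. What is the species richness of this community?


Total individuals logged = 16
Distinct species (count of individuals): triggerfish (4), moray eel (2), parrotfish (4), goby (2), damselfish (3), wrasse (1)
Species richness = number of distinct species = 6

6


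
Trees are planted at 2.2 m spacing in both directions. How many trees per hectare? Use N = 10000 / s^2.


N = 10000 / 2.2^2 = 10000 / 4.84 = 2066.12 ≈ 2066 trees/ha

2066 trees/ha


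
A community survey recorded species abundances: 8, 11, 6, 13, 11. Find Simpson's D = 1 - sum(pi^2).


Total N = 8 + 11 + 6 + 13 + 11 = 49
Per-species terms:
  p = 8/49 = 0.163265; p^2 = 0.163265^2 = 0.026655
  p = 11/49 = 0.224490; p^2 = 0.224490^2 = 0.050396
  p = 6/49 = 0.122449; p^2 = 0.122449^2 = 0.014994
  p = 13/49 = 0.265306; p^2 = 0.265306^2 = 0.070387
  p = 11/49 = 0.224490; p^2 = 0.224490^2 = 0.050396
sum(p^2) = 0.026655 + 0.050396 + 0.014994 + 0.070387 + 0.050396 = 0.212828
D = 1 - 0.212828 = 0.787172 ≈ 0.7872

0.7872


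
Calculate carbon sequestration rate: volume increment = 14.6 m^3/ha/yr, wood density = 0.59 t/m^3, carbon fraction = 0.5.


C = 14.6 * 0.59 * 0.5 = 4.307 ≈ 4.31 t C/ha/yr

4.31 t C/ha/yr


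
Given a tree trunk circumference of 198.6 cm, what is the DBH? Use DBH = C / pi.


DBH = C / pi = 198.6 / 3.141593 = 63.2163 ≈ 63.22 cm

63.22 cm


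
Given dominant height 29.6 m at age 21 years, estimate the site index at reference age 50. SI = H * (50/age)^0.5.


50/21 = 2.38095
(2.38095)^0.5 = 1.54303
SI = 29.6 * 1.54303 = 45.6737 ≈ 45.7 m

45.7 m


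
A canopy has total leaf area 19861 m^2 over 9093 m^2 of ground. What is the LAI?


LAI = 19861 / 9093 = 2.1842 ≈ 2.18

2.18


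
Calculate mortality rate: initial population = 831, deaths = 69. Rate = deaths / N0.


Mortality rate = 69 / 831 = 0.083032 ≈ 0.0830

0.0830


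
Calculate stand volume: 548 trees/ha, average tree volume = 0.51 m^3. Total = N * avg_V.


V_stand = 548 * 0.51 = 279.48 ≈ 279.5 m^3/ha

279.5 m^3/ha


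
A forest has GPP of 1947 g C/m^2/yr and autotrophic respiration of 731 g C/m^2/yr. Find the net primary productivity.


NPP = GPP - Ra = 1947 - 731 = 1216 g C/m^2/yr

1216 g C/m^2/yr


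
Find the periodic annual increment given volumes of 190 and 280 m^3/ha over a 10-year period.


PAI = (V2 - V1) / period = (280 - 190) / 10 = 90 / 10 = 9.00 m^3/ha/yr

9.00 m^3/ha/yr


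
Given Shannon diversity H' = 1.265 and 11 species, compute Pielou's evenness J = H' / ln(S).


ln(11) = 2.39790
J = H' / ln(S) = 1.265 / 2.39790 = 0.527545 ≈ 0.5275

0.5275


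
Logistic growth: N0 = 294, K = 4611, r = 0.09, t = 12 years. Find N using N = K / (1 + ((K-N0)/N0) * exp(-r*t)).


(K - N0)/N0 = (4611 - 294)/294 = 4317/294 = 14.6837
r*t = 0.09 * 12 = 1.08; exp(-1.08) = 0.339596
14.6837 * 0.339596 = 4.98653
1 + 4.98653 = 5.98653
N = 4611 / 5.98653 = 770.229 ≈ 770

770


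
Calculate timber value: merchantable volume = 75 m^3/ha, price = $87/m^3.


Value = 75 * 87 = $6525/ha

$6525/ha


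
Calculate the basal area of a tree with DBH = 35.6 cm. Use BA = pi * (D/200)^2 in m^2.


D/200 = 35.6/200 = 0.178 m
(D/200)^2 = 0.178^2 = 0.031684
BA = 3.141593 * 0.031684 = 0.0995382 ≈ 0.0995 m^2

0.0995 m^2


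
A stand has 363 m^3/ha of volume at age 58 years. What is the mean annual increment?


MAI = 363 / 58 = 6.2586 ≈ 6.26 m^3/ha/yr

6.26 m^3/ha/yr


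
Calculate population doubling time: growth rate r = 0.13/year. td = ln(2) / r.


td = ln(2) / 0.13 = 0.693147 / 0.13 = 5.33190 ≈ 5.3 years

5.3 years


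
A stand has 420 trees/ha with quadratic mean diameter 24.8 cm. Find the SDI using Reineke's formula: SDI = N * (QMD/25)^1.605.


QMD/25 = 24.8/25 = 0.992
(0.992)^1.605 = exp(1.605 * ln(0.992)) = exp(1.605 * (-0.00803217)) = exp(-0.0128916) = 0.987191
SDI = 420 * 0.987191 = 414.620 ≈ 415

415


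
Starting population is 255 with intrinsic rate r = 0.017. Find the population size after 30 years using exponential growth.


r*t = 0.017 * 30 = 0.51
exp(0.51) = 1.66529
N = 255 * 1.66529 = 424.649 ≈ 425

425


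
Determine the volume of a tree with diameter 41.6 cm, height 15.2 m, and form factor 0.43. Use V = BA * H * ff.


(D/200)^2 = (41.6/200)^2 = 0.208^2 = 0.043264
BA = 3.141593 * 0.043264 = 0.135918 m^2
V = 0.135918 * 15.2 * 0.43 = 0.888360 ≈ 0.888 m^3

0.888 m^3


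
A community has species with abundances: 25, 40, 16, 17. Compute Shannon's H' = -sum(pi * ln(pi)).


Total N = 25 + 40 + 16 + 17 = 98
Per-species terms:
  p = 25/98 = 0.255102; ln(p) = -1.366092; p*ln(p) = 0.255102 * (-1.366092) = -0.348493
  p = 40/98 = 0.408163; ln(p) = -0.896089; p*ln(p) = 0.408163 * (-0.896089) = -0.365750
  p = 16/98 = 0.163265; ln(p) = -1.812381; p*ln(p) = 0.163265 * (-1.812381) = -0.295898
  p = 17/98 = 0.173469; ln(p) = -1.751756; p*ln(p) = 0.173469 * (-1.751756) = -0.303875
sum(p*ln(p)) = (-0.348493) + (-0.365750) + (-0.295898) + (-0.303875) = -1.314016
H' = -(-1.314016) = 1.314016 ≈ 1.3140

1.3140


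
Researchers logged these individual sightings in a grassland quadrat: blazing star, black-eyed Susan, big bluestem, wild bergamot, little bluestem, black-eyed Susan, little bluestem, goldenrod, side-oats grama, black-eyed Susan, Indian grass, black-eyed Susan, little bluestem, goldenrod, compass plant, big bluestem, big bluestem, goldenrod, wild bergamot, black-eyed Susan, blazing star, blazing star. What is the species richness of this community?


Total individuals logged = 22
Distinct species (count of individuals): blazing star (3), black-eyed Susan (5), big bluestem (3), wild bergamot (2), little bluestem (3), goldenrod (3), side-oats grama (1), Indian grass (1), compass plant (1)
Species richness = number of distinct species = 9

9


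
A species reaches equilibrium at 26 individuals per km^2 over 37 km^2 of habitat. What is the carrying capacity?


K = 26 * 37 = 962 individuals

962 individuals


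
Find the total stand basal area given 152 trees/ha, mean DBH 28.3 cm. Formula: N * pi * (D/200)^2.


(D/200)^2 = (28.3/200)^2 = 0.1415^2 = 0.02002225
Individual BA = 3.141593 * 0.02002225 = 0.0629018 m^2
Stand BA = 152 * 0.0629018 = 9.56107 ≈ 9.56 m^2/ha

9.56 m^2/ha


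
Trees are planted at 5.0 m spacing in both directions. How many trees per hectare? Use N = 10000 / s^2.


N = 10000 / 5.0^2 = 10000 / 25 = 400.000 ≈ 400 trees/ha

400 trees/ha


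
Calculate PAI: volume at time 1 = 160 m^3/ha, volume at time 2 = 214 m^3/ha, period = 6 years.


PAI = (V2 - V1) / period = (214 - 160) / 6 = 54 / 6 = 9.00 m^3/ha/yr

9.00 m^3/ha/yr


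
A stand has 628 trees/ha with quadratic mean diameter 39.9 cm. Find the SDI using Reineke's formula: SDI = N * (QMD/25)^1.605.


QMD/25 = 39.9/25 = 1.596
(1.596)^1.605 = exp(1.605 * ln(1.596)) = exp(1.605 * 0.467500) = exp(0.750338) = 2.11772
SDI = 628 * 2.11772 = 1329.93 ≈ 1330

1330


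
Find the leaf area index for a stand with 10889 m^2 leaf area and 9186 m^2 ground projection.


LAI = 10889 / 9186 = 1.1854 ≈ 1.19

1.19


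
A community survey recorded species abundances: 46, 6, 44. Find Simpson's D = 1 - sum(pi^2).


Total N = 46 + 6 + 44 = 96
Per-species terms:
  p = 46/96 = 0.479167; p^2 = 0.479167^2 = 0.229601
  p = 6/96 = 0.062500; p^2 = 0.062500^2 = 0.003906
  p = 44/96 = 0.458333; p^2 = 0.458333^2 = 0.210069
sum(p^2) = 0.229601 + 0.003906 + 0.210069 = 0.443576
D = 1 - 0.443576 = 0.556424 ≈ 0.5564

0.5564


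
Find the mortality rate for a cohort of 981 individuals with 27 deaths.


Mortality rate = 27 / 981 = 0.027523 ≈ 0.0275

0.0275


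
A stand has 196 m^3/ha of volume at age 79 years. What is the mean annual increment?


MAI = 196 / 79 = 2.4810 ≈ 2.48 m^3/ha/yr

2.48 m^3/ha/yr


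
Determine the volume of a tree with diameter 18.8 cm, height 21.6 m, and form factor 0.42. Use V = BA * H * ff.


(D/200)^2 = (18.8/200)^2 = 0.094^2 = 0.008836
BA = 3.141593 * 0.008836 = 0.0277591 m^2
V = 0.0277591 * 21.6 * 0.42 = 0.251831 ≈ 0.252 m^3

0.252 m^3


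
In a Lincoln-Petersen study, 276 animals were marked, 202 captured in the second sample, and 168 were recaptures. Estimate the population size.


N = M * C / R = 276 * 202 / 168 = 55752 / 168 = 331.86 ≈ 332

332 individuals


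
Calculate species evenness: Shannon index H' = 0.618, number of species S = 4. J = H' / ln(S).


ln(4) = 1.38629
J = H' / ln(S) = 0.618 / 1.38629 = 0.445794 ≈ 0.4458

0.4458


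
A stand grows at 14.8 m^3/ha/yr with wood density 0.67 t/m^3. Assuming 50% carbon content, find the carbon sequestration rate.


C = 14.8 * 0.67 * 0.5 = 4.958 ≈ 4.96 t C/ha/yr

4.96 t C/ha/yr


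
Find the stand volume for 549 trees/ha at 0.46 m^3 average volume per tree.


V_stand = 549 * 0.46 = 252.54 ≈ 252.5 m^3/ha

252.5 m^3/ha


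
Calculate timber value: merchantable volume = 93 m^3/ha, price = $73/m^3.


Value = 93 * 73 = $6789/ha

$6789/ha


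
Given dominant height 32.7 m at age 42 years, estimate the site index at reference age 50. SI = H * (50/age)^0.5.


50/42 = 1.19048
(1.19048)^0.5 = 1.09109
SI = 32.7 * 1.09109 = 35.6786 ≈ 35.7 m

35.7 m


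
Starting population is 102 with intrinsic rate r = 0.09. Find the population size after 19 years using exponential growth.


r*t = 0.09 * 19 = 1.71
exp(1.71) = 5.52896
N = 102 * 5.52896 = 563.954 ≈ 564

564


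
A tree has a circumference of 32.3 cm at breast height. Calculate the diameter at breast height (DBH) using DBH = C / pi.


DBH = C / pi = 32.3 / 3.141593 = 10.2814 ≈ 10.28 cm

10.28 cm


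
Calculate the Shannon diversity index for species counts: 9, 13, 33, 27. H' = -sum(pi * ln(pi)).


Total N = 9 + 13 + 33 + 27 = 82
Per-species terms:
  p = 9/82 = 0.109756; ln(p) = -2.209496; p*ln(p) = 0.109756 * (-2.209496) = -0.242505
  p = 13/82 = 0.158537; ln(p) = -1.841767; p*ln(p) = 0.158537 * (-1.841767) = -0.291988
  p = 33/82 = 0.402439; ln(p) = -0.910212; p*ln(p) = 0.402439 * (-0.910212) = -0.366305
  p = 27/82 = 0.329268; ln(p) = -1.110883; p*ln(p) = 0.329268 * (-1.110883) = -0.365778
sum(p*ln(p)) = (-0.242505) + (-0.291988) + (-0.366305) + (-0.365778) = -1.266576
H' = -(-1.266576) = 1.266576 ≈ 1.2666

1.2666


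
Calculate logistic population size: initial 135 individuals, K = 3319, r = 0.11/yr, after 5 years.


(K - N0)/N0 = (3319 - 135)/135 = 3184/135 = 23.5852
r*t = 0.11 * 5 = 0.55; exp(-0.55) = 0.576950
23.5852 * 0.576950 = 13.6075
1 + 13.6075 = 14.6075
N = 3319 / 14.6075 = 227.212 ≈ 227

227


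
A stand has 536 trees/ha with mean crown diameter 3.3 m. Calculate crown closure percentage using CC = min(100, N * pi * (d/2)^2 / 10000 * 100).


(d/2)^2 = (3.3/2)^2 = 1.65^2 = 2.7225
Crown area = 3.141593 * 2.7225 = 8.55299 m^2
N * area / 10000 * 100 = 536 * 8.55299 / 10000 * 100 = 45.8440
CC = min(100, 45.8440) = 45.8440 ≈ 45.8%

45.8%


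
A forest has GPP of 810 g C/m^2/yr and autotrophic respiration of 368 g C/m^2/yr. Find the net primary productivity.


NPP = GPP - Ra = 810 - 368 = 442 g C/m^2/yr

442 g C/m^2/yr


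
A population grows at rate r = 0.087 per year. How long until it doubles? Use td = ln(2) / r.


td = ln(2) / 0.087 = 0.693147 / 0.087 = 7.96721 ≈ 8.0 years

8.0 years


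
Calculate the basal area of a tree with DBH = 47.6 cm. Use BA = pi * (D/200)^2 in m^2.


D/200 = 47.6/200 = 0.238 m
(D/200)^2 = 0.238^2 = 0.056644
BA = 3.141593 * 0.056644 = 0.177952 ≈ 0.1780 m^2

0.1780 m^2
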